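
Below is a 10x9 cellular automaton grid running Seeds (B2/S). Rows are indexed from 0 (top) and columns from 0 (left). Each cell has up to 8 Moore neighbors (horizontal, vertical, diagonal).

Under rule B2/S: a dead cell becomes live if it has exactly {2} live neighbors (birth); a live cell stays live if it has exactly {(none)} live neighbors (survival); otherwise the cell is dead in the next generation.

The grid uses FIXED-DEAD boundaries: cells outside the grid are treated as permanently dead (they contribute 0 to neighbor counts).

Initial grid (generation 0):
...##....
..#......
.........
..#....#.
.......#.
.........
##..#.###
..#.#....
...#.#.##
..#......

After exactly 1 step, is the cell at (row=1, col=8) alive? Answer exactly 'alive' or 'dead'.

Answer: dead

Derivation:
Simulating step by step:
Generation 0 (given above): 19 live cells
Generation 1: 21 live cells
..#......
....#....
.###.....
......#.#
......#.#
##...#...
..#......
#........
.#....#..
...##.###

Cell (1,8) at generation 1: 0 -> dead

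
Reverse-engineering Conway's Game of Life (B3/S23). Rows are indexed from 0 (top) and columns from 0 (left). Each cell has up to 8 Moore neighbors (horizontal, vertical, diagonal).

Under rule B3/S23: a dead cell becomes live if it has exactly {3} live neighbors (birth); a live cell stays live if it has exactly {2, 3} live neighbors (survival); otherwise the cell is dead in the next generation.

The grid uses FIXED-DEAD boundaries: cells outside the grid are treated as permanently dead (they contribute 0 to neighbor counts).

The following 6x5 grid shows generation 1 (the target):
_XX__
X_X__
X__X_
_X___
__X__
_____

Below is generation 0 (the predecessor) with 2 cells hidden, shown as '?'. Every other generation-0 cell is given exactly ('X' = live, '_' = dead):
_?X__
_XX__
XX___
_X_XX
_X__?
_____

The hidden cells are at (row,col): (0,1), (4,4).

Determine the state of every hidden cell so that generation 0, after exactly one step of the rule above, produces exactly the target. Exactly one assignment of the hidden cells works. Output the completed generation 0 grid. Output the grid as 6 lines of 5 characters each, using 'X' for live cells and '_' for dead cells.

Hidden generation-0 cells (in order): (0,1), (4,4).
A hidden cell only influences target cells in its own 3x3 neighborhood. Try each of the 2^2 = 4 assignments, step the completed generation 0 forward once under B3/S23, and compare with the target:
  (0,1)=_ (4,4)=_ -> step reproduces the target at every cell -> ACCEPT
  (0,1)=_ (4,4)=X -> step gives (3,3)='X' but target has '_' -> reject
  (0,1)=X (4,4)=_ -> step gives (1,0)='_' but target has 'X' -> reject
  (0,1)=X (4,4)=X -> step gives (1,0)='_' but target has 'X' -> reject
Unique solution: (0,1)=dead, (4,4)=dead.
Check: live-neighbor counts of every cell in the completed generation 0:
13220
34320
34532
43411
21322
11100
Applying B3/S23 to generation 0 with these counts gives:
_XX__
X_X__
X__X_
_X___
__X__
_____
which matches the target exactly.

Answer: __X__
_XX__
XX___
_X_XX
_X___
_____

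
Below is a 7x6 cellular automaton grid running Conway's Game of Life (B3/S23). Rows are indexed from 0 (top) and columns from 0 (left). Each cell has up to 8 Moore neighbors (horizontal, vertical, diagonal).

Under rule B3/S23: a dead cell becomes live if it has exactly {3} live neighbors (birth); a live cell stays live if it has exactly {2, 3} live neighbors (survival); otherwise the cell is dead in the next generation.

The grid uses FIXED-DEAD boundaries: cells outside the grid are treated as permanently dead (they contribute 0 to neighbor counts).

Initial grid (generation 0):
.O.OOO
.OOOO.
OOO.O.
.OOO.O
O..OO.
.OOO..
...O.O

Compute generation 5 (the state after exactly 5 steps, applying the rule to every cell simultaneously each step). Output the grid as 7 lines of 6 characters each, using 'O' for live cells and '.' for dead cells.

Answer: ......
......
......
......
......
......
......

Derivation:
Simulating step by step:
Generation 0 (given above): 24 live cells
Generation 1: 9 live cells
.O...O
......
O....O
.....O
O.....
.O....
...OO.
Generation 2: 0 live cells
......
......
......
......
......
......
......
Generation 3: 0 live cells
......
......
......
......
......
......
......
Generation 4: 0 live cells
......
......
......
......
......
......
......
Generation 5: 0 live cells
(generation 5 grid is the final answer)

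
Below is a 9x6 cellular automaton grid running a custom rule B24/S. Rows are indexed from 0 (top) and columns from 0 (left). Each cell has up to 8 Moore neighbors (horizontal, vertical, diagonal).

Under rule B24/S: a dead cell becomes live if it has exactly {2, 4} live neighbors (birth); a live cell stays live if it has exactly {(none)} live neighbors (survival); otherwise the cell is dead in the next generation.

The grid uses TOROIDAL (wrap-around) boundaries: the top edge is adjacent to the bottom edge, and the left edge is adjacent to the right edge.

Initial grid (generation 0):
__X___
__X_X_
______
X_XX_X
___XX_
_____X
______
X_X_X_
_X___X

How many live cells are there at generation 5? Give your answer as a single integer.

Simulating step by step:
Generation 0 (given above): 15 live cells
Generation 1: 17 live cells
X___XX
_X____
X__X__
_X__X_
_X___X
___X__
XX_XX_
___X__
____X_
Generation 2: 21 live cells
_X_X__
X_XX_X
____XX
X__X__
___X__
X_X_X_
__X__X
XX__X_
X____X
Generation 3: 15 live cells
__X_XX
______
X__X__
__X_X_
X_____
___X__
X__X__
__XX__
_X_X__
Generation 4: 25 live cells
XX____
XXX___
_XX_XX
X_____
_XX_XX
XXX_XX
_XX___
X_____
X___XX
Generation 5: 16 live cells
___XX_
____XX
______
__XXX_
___X__
______
____XX
_XXXXX
_X____
Population at generation 5: 16

Answer: 16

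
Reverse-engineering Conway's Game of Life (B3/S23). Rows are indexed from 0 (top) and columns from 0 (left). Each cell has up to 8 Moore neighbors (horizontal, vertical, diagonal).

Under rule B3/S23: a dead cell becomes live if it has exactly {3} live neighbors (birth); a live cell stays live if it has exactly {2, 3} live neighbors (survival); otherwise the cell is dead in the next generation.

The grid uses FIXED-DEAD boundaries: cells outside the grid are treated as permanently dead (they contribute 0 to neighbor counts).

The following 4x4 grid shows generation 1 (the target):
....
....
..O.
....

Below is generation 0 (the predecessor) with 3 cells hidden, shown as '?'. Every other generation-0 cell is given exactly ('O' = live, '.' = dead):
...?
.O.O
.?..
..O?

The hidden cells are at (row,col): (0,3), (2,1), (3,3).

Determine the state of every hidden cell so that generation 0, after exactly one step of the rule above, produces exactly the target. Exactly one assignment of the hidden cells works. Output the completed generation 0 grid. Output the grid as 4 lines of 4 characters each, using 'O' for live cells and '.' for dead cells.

Answer: ....
.O.O
....
..O.

Derivation:
Hidden generation-0 cells (in order): (0,3), (2,1), (3,3).
A hidden cell only influences target cells in its own 3x3 neighborhood. Try each of the 2^3 = 8 assignments, step the completed generation 0 forward once under B3/S23, and compare with the target:
  (0,3)=. (2,1)=. (3,3)=. -> step reproduces the target at every cell -> ACCEPT
  (0,3)=. (2,1)=. (3,3)=O -> step gives (2,2)='.' but target has 'O' -> reject
  (0,3)=. (2,1)=O (3,3)=. -> step gives (1,2)='O' but target has '.' -> reject
  (0,3)=. (2,1)=O (3,3)=O -> step gives (1,2)='O' but target has '.' -> reject
  (0,3)=O (2,1)=. (3,3)=. -> step gives (0,2)='O' but target has '.' -> reject
  (0,3)=O (2,1)=. (3,3)=O -> step gives (0,2)='O' but target has '.' -> reject
  (0,3)=O (2,1)=O (3,3)=. -> step gives (0,2)='O' but target has '.' -> reject
  (0,3)=O (2,1)=O (3,3)=O -> step gives (0,2)='O' but target has '.' -> reject
Unique solution: (0,3)=dead, (2,1)=dead, (3,3)=dead.
Check: live-neighbor counts of every cell in the completed generation 0:
1121
1020
1232
0101
Applying B3/S23 to generation 0 with these counts gives:
....
....
..O.
....
which matches the target exactly.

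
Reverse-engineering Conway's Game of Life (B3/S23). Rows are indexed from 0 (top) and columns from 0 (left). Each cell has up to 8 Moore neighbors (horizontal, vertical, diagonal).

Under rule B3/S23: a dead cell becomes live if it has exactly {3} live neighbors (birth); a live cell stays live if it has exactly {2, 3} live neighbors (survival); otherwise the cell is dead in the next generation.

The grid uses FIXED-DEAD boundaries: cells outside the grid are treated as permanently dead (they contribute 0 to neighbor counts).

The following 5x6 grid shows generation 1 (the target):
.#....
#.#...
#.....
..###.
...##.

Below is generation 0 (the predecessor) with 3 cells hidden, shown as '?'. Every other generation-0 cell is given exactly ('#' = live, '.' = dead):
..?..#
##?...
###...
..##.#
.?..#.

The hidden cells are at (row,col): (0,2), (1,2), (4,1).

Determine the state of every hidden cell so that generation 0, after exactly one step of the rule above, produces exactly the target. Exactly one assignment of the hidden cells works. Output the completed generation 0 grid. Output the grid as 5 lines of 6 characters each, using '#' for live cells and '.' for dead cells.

Answer: .....#
###...
###...
..##.#
....#.

Derivation:
Hidden generation-0 cells (in order): (0,2), (1,2), (4,1).
A hidden cell only influences target cells in its own 3x3 neighborhood. Try each of the 2^3 = 8 assignments, step the completed generation 0 forward once under B3/S23, and compare with the target:
  (0,2)=. (1,2)=. (4,1)=. -> step gives (0,1)='.' but target has '#' -> reject
  (0,2)=. (1,2)=. (4,1)=# -> step gives (0,1)='.' but target has '#' -> reject
  (0,2)=. (1,2)=# (4,1)=. -> step reproduces the target at every cell -> ACCEPT
  (0,2)=. (1,2)=# (4,1)=# -> step gives (3,0)='#' but target has '.' -> reject
  (0,2)=# (1,2)=. (4,1)=. -> step gives (1,2)='.' but target has '#' -> reject
  (0,2)=# (1,2)=. (4,1)=# -> step gives (1,2)='.' but target has '#' -> reject
  (0,2)=# (1,2)=# (4,1)=. -> step gives (0,1)='.' but target has '#' -> reject
  (0,2)=# (1,2)=# (4,1)=# -> step gives (0,1)='.' but target has '#' -> reject
Unique solution: (0,2)=dead, (1,2)=live, (4,1)=dead.
Check: live-neighbor counts of every cell in the completed generation 0:
232110
353211
365421
243331
012322
Applying B3/S23 to generation 0 with these counts gives:
.#....
#.#...
#.....
..###.
...##.
which matches the target exactly.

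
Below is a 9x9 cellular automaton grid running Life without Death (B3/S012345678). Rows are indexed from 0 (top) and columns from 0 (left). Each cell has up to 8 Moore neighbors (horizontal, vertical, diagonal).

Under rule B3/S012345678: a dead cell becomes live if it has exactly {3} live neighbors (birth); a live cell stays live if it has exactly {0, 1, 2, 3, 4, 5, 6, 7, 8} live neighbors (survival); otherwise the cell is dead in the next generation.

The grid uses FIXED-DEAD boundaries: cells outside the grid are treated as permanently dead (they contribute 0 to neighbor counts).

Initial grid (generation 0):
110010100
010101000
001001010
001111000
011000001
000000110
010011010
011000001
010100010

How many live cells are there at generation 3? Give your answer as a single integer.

Answer: 59

Derivation:
Simulating step by step:
Generation 0 (given above): 29 live cells
Generation 1: 49 live cells
111011100
110101000
011001010
001111100
011011111
011001111
011011011
111110111
010100010
Generation 2: 57 live cells
111111100
110101000
111001010
001111101
011011111
111001111
011011011
111110111
110110111
Generation 3: 59 live cells
111111100
110101000
111001010
101111101
111011111
111001111
011011011
111110111
110110111
Population at generation 3: 59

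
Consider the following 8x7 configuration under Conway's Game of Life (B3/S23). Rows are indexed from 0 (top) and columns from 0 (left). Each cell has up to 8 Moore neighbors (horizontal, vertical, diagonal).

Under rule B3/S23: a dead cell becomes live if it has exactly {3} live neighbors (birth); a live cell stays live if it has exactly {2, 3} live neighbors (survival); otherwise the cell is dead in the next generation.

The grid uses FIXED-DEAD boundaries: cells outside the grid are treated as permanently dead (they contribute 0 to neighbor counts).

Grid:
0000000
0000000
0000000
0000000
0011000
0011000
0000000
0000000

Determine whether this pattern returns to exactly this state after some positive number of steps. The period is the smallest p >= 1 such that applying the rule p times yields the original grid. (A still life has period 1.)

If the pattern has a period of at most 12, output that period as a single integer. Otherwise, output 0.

Simulating and comparing each generation to the original:
Gen 0 (original, given above): 4 live cells
Gen 1: 4 live cells, MATCHES original -> period = 1

Answer: 1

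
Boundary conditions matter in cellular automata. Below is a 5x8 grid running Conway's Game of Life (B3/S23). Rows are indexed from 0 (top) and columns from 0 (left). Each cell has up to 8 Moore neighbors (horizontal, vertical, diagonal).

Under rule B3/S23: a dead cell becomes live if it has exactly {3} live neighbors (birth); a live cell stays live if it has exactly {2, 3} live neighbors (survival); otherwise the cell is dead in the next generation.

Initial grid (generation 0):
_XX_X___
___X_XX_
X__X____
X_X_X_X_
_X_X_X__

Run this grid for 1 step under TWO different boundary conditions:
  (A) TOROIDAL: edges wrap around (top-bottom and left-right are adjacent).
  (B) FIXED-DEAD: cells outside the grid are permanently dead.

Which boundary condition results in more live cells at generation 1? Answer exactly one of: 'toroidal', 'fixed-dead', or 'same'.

Under TOROIDAL boundary, generation 1:
_X____X_
_X_X_X__
_XXX__X_
X_X_XX_X
X____X__
Population = 16

Under FIXED-DEAD boundary, generation 1:
__XXXX__
_X_X_X__
_XXX__X_
X_X_XX__
_XXXXX__
Population = 20

Comparison: toroidal=16, fixed-dead=20 -> fixed-dead

Answer: fixed-dead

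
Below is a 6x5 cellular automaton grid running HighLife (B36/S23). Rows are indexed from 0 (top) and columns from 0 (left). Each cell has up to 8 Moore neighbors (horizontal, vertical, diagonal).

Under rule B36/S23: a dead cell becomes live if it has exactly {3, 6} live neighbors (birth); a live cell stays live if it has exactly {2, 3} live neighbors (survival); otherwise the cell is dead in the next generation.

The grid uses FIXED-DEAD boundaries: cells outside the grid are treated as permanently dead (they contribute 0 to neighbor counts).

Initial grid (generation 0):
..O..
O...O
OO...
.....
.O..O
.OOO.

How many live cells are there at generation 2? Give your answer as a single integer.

Simulating step by step:
Generation 0 (given above): 10 live cells
Generation 1: 10 live cells
.....
O....
OO...
OO...
.O.O.
.OOO.
Generation 2: 6 live cells
.....
OO...
.....
.....
..OO.
.O.O.
Population at generation 2: 6

Answer: 6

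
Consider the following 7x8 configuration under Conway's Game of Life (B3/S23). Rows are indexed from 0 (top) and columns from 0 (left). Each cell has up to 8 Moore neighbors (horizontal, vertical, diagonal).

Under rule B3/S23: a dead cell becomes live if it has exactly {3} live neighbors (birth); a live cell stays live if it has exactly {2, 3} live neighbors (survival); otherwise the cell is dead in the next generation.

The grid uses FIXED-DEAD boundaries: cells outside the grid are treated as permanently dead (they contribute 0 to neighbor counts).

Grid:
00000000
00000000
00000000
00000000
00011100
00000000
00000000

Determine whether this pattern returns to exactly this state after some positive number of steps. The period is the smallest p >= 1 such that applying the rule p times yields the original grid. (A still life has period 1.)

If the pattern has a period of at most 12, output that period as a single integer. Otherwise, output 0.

Simulating and comparing each generation to the original:
Gen 0 (original, given above): 3 live cells
Gen 1: 3 live cells, differs from original
Gen 2: 3 live cells, MATCHES original -> period = 2

Answer: 2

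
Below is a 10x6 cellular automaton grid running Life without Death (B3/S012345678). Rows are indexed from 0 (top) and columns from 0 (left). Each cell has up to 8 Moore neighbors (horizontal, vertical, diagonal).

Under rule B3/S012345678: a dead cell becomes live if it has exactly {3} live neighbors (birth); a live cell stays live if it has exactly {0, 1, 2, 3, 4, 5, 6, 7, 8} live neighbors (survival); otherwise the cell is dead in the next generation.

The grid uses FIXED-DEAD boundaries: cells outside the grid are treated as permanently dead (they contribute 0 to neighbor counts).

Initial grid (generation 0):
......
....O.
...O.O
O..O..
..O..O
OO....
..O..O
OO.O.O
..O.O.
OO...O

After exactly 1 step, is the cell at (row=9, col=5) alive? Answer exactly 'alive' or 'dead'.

Answer: alive

Derivation:
Simulating step by step:
Generation 0 (given above): 20 live cells
Generation 1: 26 live cells
......
....O.
...O.O
O.OO..
O.O..O
OOO...
..O.OO
OO.O.O
..OOOO
OO...O

Cell (9,5) at generation 1: 1 -> alive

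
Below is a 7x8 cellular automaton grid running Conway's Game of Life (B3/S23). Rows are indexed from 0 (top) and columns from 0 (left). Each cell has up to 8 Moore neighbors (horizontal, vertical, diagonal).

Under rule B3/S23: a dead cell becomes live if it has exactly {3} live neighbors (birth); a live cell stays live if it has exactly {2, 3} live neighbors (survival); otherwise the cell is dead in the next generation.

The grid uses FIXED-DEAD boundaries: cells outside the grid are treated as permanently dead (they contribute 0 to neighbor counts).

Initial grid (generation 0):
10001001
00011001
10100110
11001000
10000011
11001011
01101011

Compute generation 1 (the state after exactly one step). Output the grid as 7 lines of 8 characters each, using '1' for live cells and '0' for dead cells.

Answer: 00011000
01011001
10100110
10000001
00000011
10110000
11110011

Derivation:
Simulating step by step:
Generation 0 (given above): 26 live cells
Generation 1: 23 live cells
(generation 1 grid is the final answer)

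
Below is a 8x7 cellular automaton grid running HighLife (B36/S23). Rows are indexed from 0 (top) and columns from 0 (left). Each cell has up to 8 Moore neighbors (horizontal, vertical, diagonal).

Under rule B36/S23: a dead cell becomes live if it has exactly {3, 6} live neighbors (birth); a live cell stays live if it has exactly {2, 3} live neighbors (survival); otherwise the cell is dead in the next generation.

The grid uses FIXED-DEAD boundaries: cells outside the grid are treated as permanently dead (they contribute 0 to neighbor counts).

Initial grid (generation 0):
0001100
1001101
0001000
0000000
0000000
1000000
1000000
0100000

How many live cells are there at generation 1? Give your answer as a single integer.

Simulating step by step:
Generation 0 (given above): 10 live cells
Generation 1: 9 live cells
0001110
0010010
0001100
0000000
0000000
0000000
1100000
0000000
Population at generation 1: 9

Answer: 9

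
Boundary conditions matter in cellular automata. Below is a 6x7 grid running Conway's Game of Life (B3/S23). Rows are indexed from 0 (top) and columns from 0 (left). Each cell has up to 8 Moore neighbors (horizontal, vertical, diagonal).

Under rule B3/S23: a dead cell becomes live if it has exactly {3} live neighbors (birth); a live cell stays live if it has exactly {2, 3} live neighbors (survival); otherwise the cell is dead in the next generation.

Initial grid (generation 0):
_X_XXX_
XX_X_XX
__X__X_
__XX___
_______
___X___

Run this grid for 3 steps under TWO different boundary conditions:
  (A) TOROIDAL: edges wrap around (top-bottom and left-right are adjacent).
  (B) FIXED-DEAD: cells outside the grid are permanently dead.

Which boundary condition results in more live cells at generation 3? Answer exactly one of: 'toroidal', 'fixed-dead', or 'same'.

Under TOROIDAL boundary, generation 3:
_______
___XX__
____XXX
_X_____
XX__X__
_X_____
Population = 10

Under FIXED-DEAD boundary, generation 3:
XX___X_
___X___
XX___X_
_X_____
__X_X__
_______
Population = 10

Comparison: toroidal=10, fixed-dead=10 -> same

Answer: same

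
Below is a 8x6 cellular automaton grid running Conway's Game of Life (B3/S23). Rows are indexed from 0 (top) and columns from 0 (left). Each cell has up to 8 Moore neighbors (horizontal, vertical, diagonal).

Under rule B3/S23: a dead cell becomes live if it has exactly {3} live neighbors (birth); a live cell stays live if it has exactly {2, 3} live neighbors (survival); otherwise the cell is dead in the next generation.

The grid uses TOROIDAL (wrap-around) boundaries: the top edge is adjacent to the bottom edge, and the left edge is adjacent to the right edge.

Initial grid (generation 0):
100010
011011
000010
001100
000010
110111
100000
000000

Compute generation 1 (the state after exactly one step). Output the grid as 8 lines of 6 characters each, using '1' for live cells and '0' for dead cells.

Simulating step by step:
Generation 0 (given above): 16 live cells
Generation 1: 22 live cells
(generation 1 grid is the final answer)

Answer: 110110
110010
010011
000110
110000
110110
110010
000001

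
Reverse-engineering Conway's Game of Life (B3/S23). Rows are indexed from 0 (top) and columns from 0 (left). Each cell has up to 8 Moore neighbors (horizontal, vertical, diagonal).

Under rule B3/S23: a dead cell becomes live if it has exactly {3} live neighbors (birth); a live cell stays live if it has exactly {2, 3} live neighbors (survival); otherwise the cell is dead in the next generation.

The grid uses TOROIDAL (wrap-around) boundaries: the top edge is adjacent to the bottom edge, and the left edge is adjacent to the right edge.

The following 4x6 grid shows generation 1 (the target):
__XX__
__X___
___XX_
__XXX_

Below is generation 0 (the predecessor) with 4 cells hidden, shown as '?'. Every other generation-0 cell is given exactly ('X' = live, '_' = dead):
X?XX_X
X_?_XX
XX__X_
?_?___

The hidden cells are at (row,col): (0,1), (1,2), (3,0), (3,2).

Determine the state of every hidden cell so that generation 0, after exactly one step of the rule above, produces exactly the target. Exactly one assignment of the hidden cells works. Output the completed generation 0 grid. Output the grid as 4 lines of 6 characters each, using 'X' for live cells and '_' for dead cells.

Hidden generation-0 cells (in order): (0,1), (1,2), (3,0), (3,2).
A hidden cell only influences target cells in its own 3x3 neighborhood. Try each of the 2^4 = 16 assignments, step the completed generation 0 forward once under B3/S23, and compare with the target:
  (0,1)=_ (1,2)=_ (3,0)=_ (3,2)=_ -> step gives (0,0)='X' but target has '_' -> reject
  (0,1)=_ (1,2)=_ (3,0)=_ (3,2)=X -> step gives (0,0)='X' but target has '_' -> reject
  (0,1)=_ (1,2)=_ (3,0)=X (3,2)=_ -> step gives (0,2)='_' but target has 'X' -> reject
  (0,1)=_ (1,2)=_ (3,0)=X (3,2)=X -> step gives (3,3)='_' but target has 'X' -> reject
  (0,1)=_ (1,2)=X (3,0)=_ (3,2)=_ -> step gives (0,0)='X' but target has '_' -> reject
  (0,1)=_ (1,2)=X (3,0)=_ (3,2)=X -> step gives (0,0)='X' but target has '_' -> reject
  (0,1)=_ (1,2)=X (3,0)=X (3,2)=_ -> step reproduces the target at every cell -> ACCEPT
  (0,1)=_ (1,2)=X (3,0)=X (3,2)=X -> step gives (0,3)='_' but target has 'X' -> reject
  (0,1)=X (1,2)=_ (3,0)=_ (3,2)=_ -> step gives (0,1)='X' but target has '_' -> reject
  (0,1)=X (1,2)=_ (3,0)=_ (3,2)=X -> step gives (1,2)='_' but target has 'X' -> reject
  (0,1)=X (1,2)=_ (3,0)=X (3,2)=_ -> step gives (1,2)='_' but target has 'X' -> reject
  (0,1)=X (1,2)=_ (3,0)=X (3,2)=X -> step gives (1,2)='_' but target has 'X' -> reject
  (0,1)=X (1,2)=X (3,0)=_ (3,2)=_ -> step gives (1,2)='_' but target has 'X' -> reject
  (0,1)=X (1,2)=X (3,0)=_ (3,2)=X -> step gives (0,2)='_' but target has 'X' -> reject
  (0,1)=X (1,2)=X (3,0)=X (3,2)=_ -> step gives (1,2)='_' but target has 'X' -> reject
  (0,1)=X (1,2)=X (3,0)=X (3,2)=X -> step gives (0,2)='_' but target has 'X' -> reject
Unique solution: (0,1)=dead, (1,2)=live, (3,0)=live, (3,2)=dead.
Check: live-neighbor counts of every cell in the completed generation 0:
452345
563546
442326
453335
Applying B3/S23 to generation 0 with these counts gives:
__XX__
__X___
___XX_
__XXX_
which matches the target exactly.

Answer: X_XX_X
X_X_XX
XX__X_
X_____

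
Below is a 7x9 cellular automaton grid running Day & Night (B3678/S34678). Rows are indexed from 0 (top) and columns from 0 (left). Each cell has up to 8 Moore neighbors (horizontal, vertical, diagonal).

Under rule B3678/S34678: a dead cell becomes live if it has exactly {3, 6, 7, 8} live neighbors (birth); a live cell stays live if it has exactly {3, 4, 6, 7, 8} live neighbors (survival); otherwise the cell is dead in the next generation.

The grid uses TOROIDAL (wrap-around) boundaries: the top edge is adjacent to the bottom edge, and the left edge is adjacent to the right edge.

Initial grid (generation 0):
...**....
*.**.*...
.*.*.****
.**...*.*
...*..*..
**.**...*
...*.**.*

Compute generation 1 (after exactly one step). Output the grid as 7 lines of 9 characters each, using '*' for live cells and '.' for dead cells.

Answer: ...*..*..
.*****.**
.***.****
..***.**.
...***..*
*..**.*..
...***.*.

Derivation:
Simulating step by step:
Generation 0 (given above): 27 live cells
Generation 1: 33 live cells
(generation 1 grid is the final answer)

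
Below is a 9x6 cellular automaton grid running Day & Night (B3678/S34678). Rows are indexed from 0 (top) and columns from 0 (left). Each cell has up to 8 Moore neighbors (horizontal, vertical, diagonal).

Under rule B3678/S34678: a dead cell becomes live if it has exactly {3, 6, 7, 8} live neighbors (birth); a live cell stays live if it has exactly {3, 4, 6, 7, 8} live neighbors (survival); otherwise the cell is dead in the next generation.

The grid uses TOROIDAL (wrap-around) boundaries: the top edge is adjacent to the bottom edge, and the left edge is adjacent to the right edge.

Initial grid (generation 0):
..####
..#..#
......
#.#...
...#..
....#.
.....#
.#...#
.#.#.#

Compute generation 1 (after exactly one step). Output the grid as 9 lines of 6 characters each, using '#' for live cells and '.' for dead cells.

Answer: .###.#
......
.#....
......
......
......
#...#.
..#...
...###

Derivation:
Simulating step by step:
Generation 0 (given above): 16 live cells
Generation 1: 11 live cells
(generation 1 grid is the final answer)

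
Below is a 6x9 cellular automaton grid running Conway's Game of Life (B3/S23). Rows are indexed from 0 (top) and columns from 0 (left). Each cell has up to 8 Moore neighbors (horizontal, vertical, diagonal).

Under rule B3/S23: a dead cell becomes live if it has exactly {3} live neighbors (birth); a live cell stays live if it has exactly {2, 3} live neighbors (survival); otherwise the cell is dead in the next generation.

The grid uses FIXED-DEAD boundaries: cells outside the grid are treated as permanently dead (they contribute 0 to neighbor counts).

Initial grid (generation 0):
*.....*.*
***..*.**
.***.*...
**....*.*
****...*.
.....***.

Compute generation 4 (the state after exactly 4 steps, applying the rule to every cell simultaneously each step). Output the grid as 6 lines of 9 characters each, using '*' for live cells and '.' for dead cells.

Simulating step by step:
Generation 0 (given above): 25 live cells
Generation 1: 24 live cells
*.....*.*
*..***.**
...***..*
....*.**.
*.*..*..*
.**...**.
Generation 2: 18 live cells
....***.*
...*....*
........*
......***
..**.*..*
.**...**.
Generation 3: 19 live cells
....**.*.
....**..*
........*
......*.*
.***.*..*
.***..**.
Generation 4: 22 live cells
(generation 4 grid is the final answer)

Answer: ....***..
....*****
.....*..*
..*.....*
.*.***..*
.*.**.**.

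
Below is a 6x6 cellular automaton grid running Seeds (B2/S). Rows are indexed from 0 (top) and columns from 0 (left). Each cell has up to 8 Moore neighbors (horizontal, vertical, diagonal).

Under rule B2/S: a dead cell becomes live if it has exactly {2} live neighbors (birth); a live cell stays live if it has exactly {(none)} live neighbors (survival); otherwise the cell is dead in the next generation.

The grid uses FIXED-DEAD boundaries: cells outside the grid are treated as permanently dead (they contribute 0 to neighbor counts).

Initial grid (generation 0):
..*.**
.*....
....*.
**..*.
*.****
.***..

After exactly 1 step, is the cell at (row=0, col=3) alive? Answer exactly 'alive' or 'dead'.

Answer: alive

Derivation:
Simulating step by step:
Generation 0 (given above): 16 live cells
Generation 1: 8 live cells
.*.*..
..*...
..**.*
......
......
*....*

Cell (0,3) at generation 1: 1 -> alive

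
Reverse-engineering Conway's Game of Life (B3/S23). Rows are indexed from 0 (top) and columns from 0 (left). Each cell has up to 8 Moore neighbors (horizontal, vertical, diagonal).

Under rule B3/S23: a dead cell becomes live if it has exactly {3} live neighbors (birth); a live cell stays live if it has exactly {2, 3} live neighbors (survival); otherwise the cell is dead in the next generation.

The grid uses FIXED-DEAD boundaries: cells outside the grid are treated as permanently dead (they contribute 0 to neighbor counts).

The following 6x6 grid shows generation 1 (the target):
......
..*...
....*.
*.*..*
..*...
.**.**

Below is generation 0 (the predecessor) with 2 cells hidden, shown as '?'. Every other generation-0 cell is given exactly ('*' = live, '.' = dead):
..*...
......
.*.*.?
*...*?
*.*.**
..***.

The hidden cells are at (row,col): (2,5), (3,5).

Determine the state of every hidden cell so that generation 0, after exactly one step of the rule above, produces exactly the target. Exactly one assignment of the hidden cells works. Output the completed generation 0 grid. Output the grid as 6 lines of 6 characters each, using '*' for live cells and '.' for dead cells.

Answer: ..*...
......
.*.*..
*...**
*.*.**
..***.

Derivation:
Hidden generation-0 cells (in order): (2,5), (3,5).
A hidden cell only influences target cells in its own 3x3 neighborhood. Try each of the 2^2 = 4 assignments, step the completed generation 0 forward once under B3/S23, and compare with the target:
  (2,5)=. (3,5)=. -> step gives (2,4)='.' but target has '*' -> reject
  (2,5)=. (3,5)=* -> step reproduces the target at every cell -> ACCEPT
  (2,5)=* (3,5)=. -> step gives (3,5)='.' but target has '*' -> reject
  (2,5)=* (3,5)=* -> step gives (2,4)='.' but target has '*' -> reject
Unique solution: (2,5)=dead, (3,5)=live.
Check: live-neighbor counts of every cell in the completed generation 0:
010100
123210
212132
243443
142654
132433
Applying B3/S23 to generation 0 with these counts gives:
......
..*...
....*.
*.*..*
..*...
.**.**
which matches the target exactly.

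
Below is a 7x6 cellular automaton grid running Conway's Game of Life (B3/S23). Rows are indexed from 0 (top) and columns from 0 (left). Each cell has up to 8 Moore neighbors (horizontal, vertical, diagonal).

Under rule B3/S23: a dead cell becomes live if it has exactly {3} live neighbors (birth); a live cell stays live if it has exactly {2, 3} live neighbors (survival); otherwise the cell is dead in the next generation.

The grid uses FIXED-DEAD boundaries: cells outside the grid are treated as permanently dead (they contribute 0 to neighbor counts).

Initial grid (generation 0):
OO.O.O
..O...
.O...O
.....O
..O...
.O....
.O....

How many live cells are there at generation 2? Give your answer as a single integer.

Simulating step by step:
Generation 0 (given above): 11 live cells
Generation 1: 7 live cells
.OO...
O.O.O.
......
......
......
.OO...
......
Generation 2: 5 live cells
.OOO..
..OO..
......
......
......
......
......
Population at generation 2: 5

Answer: 5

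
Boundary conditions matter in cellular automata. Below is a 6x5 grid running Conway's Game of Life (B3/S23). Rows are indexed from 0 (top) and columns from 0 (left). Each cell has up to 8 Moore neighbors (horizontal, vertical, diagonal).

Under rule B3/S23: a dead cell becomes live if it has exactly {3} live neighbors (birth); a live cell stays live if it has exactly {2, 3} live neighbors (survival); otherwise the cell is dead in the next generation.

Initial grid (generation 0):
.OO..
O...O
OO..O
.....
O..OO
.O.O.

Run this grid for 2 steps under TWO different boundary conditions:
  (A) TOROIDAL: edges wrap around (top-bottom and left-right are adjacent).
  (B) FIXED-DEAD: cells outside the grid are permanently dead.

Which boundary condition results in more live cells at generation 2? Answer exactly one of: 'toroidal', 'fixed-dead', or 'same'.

Under TOROIDAL boundary, generation 2:
.O...
.....
.O..O
.O...
O....
.....
Population = 5

Under FIXED-DEAD boundary, generation 2:
.OO..
O.O..
....O
O...O
.....
..O.O
Population = 9

Comparison: toroidal=5, fixed-dead=9 -> fixed-dead

Answer: fixed-dead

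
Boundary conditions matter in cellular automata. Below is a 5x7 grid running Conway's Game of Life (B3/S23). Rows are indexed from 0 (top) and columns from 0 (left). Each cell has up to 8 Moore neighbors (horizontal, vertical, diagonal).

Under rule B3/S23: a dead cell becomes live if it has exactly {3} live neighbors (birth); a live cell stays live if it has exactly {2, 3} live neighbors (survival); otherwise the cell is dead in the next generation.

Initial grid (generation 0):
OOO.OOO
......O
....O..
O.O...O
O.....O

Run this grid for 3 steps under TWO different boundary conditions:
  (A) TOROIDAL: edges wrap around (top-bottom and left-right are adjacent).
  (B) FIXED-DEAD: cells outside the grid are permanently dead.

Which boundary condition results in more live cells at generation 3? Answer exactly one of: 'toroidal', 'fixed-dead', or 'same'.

Answer: toroidal

Derivation:
Under TOROIDAL boundary, generation 3:
......O
..O..O.
O...O..
.OO..O.
..O.O.O
Population = 11

Under FIXED-DEAD boundary, generation 3:
....O.O
.OO.O..
...O.OO
.......
.......
Population = 8

Comparison: toroidal=11, fixed-dead=8 -> toroidal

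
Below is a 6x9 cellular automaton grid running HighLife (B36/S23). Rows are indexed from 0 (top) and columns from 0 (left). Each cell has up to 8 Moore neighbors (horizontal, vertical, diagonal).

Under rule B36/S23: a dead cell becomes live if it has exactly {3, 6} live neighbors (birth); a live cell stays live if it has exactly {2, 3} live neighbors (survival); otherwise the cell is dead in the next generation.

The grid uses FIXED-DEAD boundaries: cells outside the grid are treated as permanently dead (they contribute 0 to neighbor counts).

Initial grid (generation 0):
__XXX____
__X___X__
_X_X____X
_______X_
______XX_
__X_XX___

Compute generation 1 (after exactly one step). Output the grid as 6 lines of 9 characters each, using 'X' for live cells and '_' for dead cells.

Simulating step by step:
Generation 0 (given above): 14 live cells
Generation 1: 14 live cells
(generation 1 grid is the final answer)

Answer: __XX_____
_X__X____
__X____X_
______XXX
_____XXX_
_____XX__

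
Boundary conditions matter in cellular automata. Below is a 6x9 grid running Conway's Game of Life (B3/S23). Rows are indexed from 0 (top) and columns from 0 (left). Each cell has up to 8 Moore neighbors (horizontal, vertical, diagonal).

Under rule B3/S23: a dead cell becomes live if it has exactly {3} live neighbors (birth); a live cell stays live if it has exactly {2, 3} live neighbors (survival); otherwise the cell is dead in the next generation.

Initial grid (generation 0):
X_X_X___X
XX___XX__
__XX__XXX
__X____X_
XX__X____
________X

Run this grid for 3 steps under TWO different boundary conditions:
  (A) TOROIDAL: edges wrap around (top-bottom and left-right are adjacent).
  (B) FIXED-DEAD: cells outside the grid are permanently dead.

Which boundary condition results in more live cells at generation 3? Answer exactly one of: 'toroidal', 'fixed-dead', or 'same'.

Answer: fixed-dead

Derivation:
Under TOROIDAL boundary, generation 3:
________X
XXXXX__X_
X___X__XX
X______XX
_XXX_____
_________
Population = 17

Under FIXED-DEAD boundary, generation 3:
____XXXX_
_X_X__XX_
X___X___X
_X_X__X_X
__X___XXX
_________
Population = 19

Comparison: toroidal=17, fixed-dead=19 -> fixed-dead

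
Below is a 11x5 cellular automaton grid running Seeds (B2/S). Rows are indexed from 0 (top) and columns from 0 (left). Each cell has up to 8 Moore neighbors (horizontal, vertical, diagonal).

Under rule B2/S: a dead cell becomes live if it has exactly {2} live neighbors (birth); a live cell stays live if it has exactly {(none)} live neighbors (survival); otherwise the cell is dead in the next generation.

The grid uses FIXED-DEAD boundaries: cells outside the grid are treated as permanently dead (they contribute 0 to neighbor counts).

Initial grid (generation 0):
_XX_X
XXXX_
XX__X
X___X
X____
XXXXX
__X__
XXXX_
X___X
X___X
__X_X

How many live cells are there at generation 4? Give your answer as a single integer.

Simulating step by step:
Generation 0 (given above): 29 live cells
Generation 1: 3 live cells
_____
_____
_____
___X_
_____
_____
_____
____X
_____
_____
_X___
Generation 2: 0 live cells
_____
_____
_____
_____
_____
_____
_____
_____
_____
_____
_____
Generation 3: 0 live cells
_____
_____
_____
_____
_____
_____
_____
_____
_____
_____
_____
Generation 4: 0 live cells
_____
_____
_____
_____
_____
_____
_____
_____
_____
_____
_____
Population at generation 4: 0

Answer: 0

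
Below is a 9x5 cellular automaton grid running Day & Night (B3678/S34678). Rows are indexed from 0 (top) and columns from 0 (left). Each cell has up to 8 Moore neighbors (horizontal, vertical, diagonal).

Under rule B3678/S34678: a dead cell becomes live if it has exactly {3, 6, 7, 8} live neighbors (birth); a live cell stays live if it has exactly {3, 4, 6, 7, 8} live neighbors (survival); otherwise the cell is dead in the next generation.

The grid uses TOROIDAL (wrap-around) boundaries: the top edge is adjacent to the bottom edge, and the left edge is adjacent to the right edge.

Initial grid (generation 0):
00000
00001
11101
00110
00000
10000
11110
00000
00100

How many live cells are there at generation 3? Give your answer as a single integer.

Answer: 13

Derivation:
Simulating step by step:
Generation 0 (given above): 13 live cells
Generation 1: 15 live cells
00000
01010
11101
10111
00000
00101
01001
00010
00000
Generation 2: 14 live cells
00000
01001
00010
10111
11100
10010
10100
00000
00000
Generation 3: 13 live cells
00000
00000
01010
10111
10101
11000
01001
00000
00000
Population at generation 3: 13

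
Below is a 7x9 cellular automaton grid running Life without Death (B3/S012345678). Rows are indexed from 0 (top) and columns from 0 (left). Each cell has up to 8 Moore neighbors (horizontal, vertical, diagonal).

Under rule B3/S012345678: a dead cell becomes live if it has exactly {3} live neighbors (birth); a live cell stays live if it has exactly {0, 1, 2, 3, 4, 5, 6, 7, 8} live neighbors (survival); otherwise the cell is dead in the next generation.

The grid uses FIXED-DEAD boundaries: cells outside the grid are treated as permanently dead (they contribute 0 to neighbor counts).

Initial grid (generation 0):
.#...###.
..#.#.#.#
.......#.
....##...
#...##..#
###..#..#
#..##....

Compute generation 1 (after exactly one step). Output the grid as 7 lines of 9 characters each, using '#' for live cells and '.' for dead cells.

Simulating step by step:
Generation 0 (given above): 23 live cells
Generation 1: 30 live cells
(generation 1 grid is the final answer)

Answer: .#...###.
..#.#.#.#
...##.##.
....###..
#..####.#
###..#..#
#.###....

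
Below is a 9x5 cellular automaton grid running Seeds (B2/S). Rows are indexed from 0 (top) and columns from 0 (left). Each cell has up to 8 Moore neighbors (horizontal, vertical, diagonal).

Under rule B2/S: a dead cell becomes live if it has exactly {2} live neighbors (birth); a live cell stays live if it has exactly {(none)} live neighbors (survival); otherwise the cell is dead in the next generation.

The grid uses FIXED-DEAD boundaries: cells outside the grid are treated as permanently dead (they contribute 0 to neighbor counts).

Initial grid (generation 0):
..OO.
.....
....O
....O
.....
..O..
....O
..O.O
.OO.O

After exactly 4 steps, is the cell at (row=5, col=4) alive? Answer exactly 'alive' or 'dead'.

Answer: alive

Derivation:
Simulating step by step:
Generation 0 (given above): 11 live cells
Generation 1: 8 live cells
.....
..O.O
...O.
...O.
...O.
...O.
.OO..
.....
.....
Generation 2: 6 live cells
...O.
.....
.....
.....
.....
.O..O
...O.
.OO..
.....
Generation 3: 7 live cells
.....
.....
.....
.....
.....
..OO.
O...O
...O.
.OO..
Generation 4: 8 live cells
.....
.....
.....
.....
..OO.
.O..O
.O...
O...O
...O.

Cell (5,4) at generation 4: 1 -> alive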